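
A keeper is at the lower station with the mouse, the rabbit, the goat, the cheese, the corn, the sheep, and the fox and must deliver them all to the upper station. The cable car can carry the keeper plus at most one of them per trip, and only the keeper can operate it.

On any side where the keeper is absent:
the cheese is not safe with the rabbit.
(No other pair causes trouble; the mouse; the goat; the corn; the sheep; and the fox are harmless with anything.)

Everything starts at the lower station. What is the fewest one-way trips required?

Counting alone: the keeper can take at most 1 across per trip to the upper station, so moving all 7 needs at least 7 loaded trips out, with a return between consecutive ones — at least 13 crossings.
The plan below uses exactly 13 crossings, so it is optimal:
1. Keeper goes to the upper station with the rabbit.
2. Keeper goes back to the lower station alone.
3. Keeper goes to the upper station with the mouse.
4. Keeper goes back to the lower station alone.
5. Keeper goes to the upper station with the goat.
6. Keeper goes back to the lower station alone.
7. Keeper goes to the upper station with the corn.
8. Keeper goes back to the lower station alone.
9. Keeper goes to the upper station with the sheep.
10. Keeper goes back to the lower station alone.
11. Keeper goes to the upper station with the fox.
12. Keeper goes back to the lower station alone.
13. Keeper goes to the upper station with the cheese.

13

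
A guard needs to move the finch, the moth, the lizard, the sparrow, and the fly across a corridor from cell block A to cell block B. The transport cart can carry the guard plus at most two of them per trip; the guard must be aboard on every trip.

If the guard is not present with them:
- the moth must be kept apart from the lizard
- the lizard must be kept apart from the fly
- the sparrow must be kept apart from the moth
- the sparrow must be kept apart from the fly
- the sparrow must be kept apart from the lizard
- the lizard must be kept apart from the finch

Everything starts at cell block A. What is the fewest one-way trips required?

Counting alone: the guard can take at most 2 across per trip to cell block B, so moving all 5 needs at least 3 loaded trips out, with a return between consecutive ones — at least 5 crossings.
The safety rule pushes this higher. Following every safe sequence of crossings, the most of the 5 that can be at cell block B as the transport cart arrives there on crossing 5 is 4 — never all 5.
So no plan with fewer than 7 crossings exists, and this one achieves 7:
1. Guard goes to cell block B with the lizard and the sparrow.  [cell block A: the finch, the fly, the moth | cell block B: the lizard, the sparrow]
2. Guard goes back to cell block A with the lizard.  [cell block A: the finch, the fly, the lizard, the moth | cell block B: the sparrow]
3. Guard goes to cell block B with the finch and the lizard.  [cell block A: the fly, the moth | cell block B: the finch, the lizard, the sparrow]
4. Guard goes back to cell block A with the lizard.  [cell block A: the fly, the lizard, the moth | cell block B: the finch, the sparrow]
5. Guard goes to cell block B with the fly and the moth.  [cell block A: the lizard | cell block B: the finch, the fly, the moth, the sparrow]
6. Guard goes back to cell block A with the sparrow.  [cell block A: the lizard, the sparrow | cell block B: the finch, the fly, the moth]
7. Guard goes to cell block B with the lizard and the sparrow.  [cell block A: — | cell block B: the finch, the fly, the lizard, the moth, the sparrow]

7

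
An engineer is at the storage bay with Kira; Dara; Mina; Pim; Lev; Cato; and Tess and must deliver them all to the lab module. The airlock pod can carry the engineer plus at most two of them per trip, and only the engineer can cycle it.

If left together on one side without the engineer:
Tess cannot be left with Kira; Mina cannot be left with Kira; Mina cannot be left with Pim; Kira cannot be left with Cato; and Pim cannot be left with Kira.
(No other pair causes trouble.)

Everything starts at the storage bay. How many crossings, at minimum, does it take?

11

Counting alone: the engineer can take at most 2 across per trip to the lab module, so moving all 7 needs at least 4 loaded trips out, with a return between consecutive ones — at least 7 crossings.
The safety rule pushes this higher. Following every safe sequence of crossings, the most of the 7 that can be at the lab module as the airlock pod arrives there on crossings 7, 9 is 5, 6 respectively — never all 7.
So no plan with fewer than 11 crossings exists, and this one achieves 11:
1. Engineer goes to the lab module with Kira and Mina.
2. Engineer goes back to the storage bay with Kira.
3. Engineer goes to the lab module with Dara and Kira.
4. Engineer goes back to the storage bay with Kira.
5. Engineer goes to the lab module with Kira and Lev.
6. Engineer goes back to the storage bay with Kira.
7. Engineer goes to the lab module with Cato and Kira.
8. Engineer goes back to the storage bay with Kira.
9. Engineer goes to the lab module with Kira and Tess.
10. Engineer goes back to the storage bay with Kira.
11. Engineer goes to the lab module with Kira and Pim.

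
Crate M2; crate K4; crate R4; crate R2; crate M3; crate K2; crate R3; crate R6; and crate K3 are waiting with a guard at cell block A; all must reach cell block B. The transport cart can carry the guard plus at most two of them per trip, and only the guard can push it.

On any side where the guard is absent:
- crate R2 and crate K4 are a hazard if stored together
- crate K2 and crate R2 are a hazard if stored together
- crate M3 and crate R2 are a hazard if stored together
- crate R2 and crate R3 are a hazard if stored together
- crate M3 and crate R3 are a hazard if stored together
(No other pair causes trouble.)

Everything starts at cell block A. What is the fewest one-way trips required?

Counting alone: the guard can take at most 2 across per trip to cell block B, so moving all 9 needs at least 5 loaded trips out, with a return between consecutive ones — at least 9 crossings.
The safety rule pushes this higher. Following every safe sequence of crossings, the most of the 9 that can be at cell block B as the transport cart arrives there on crossings 9, 11, 13 is 6, 7, 8 respectively — never all 9.
So no plan with fewer than 15 crossings exists, and this one achieves 15:
1. Guard goes to cell block B with crate M3 and crate R2.  [cell block A: crate K2, crate K3, crate K4, crate M2, crate R3, crate R4, crate R6 | cell block B: crate M3, crate R2]
2. Guard goes back to cell block A with crate R2.  [cell block A: crate K2, crate K3, crate K4, crate M2, crate R2, crate R3, crate R4, crate R6 | cell block B: crate M3]
3. Guard goes to cell block B with crate M2 and crate R2.  [cell block A: crate K2, crate K3, crate K4, crate R3, crate R4, crate R6 | cell block B: crate M2, crate M3, crate R2]
4. Guard goes back to cell block A with crate R2.  [cell block A: crate K2, crate K3, crate K4, crate R2, crate R3, crate R4, crate R6 | cell block B: crate M2, crate M3]
5. Guard goes to cell block B with crate K4 and crate R2.  [cell block A: crate K2, crate K3, crate R3, crate R4, crate R6 | cell block B: crate K4, crate M2, crate M3, crate R2]
6. Guard goes back to cell block A with crate R2.  [cell block A: crate K2, crate K3, crate R2, crate R3, crate R4, crate R6 | cell block B: crate K4, crate M2, crate M3]
7. Guard goes to cell block B with crate R2 and crate R4.  [cell block A: crate K2, crate K3, crate R3, crate R6 | cell block B: crate K4, crate M2, crate M3, crate R2, crate R4]
8. Guard goes back to cell block A with crate R2.  [cell block A: crate K2, crate K3, crate R2, crate R3, crate R6 | cell block B: crate K4, crate M2, crate M3, crate R4]
9. Guard goes to cell block B with crate K2 and crate R2.  [cell block A: crate K3, crate R3, crate R6 | cell block B: crate K2, crate K4, crate M2, crate M3, crate R2, crate R4]
10. Guard goes back to cell block A with crate R2.  [cell block A: crate K3, crate R2, crate R3, crate R6 | cell block B: crate K2, crate K4, crate M2, crate M3, crate R4]
11. Guard goes to cell block B with crate R2 and crate R6.  [cell block A: crate K3, crate R3 | cell block B: crate K2, crate K4, crate M2, crate M3, crate R2, crate R4, crate R6]
12. Guard goes back to cell block A with crate R2.  [cell block A: crate K3, crate R2, crate R3 | cell block B: crate K2, crate K4, crate M2, crate M3, crate R4, crate R6]
13. Guard goes to cell block B with crate K3 and crate R2.  [cell block A: crate R3 | cell block B: crate K2, crate K3, crate K4, crate M2, crate M3, crate R2, crate R4, crate R6]
14. Guard goes back to cell block A with crate R2.  [cell block A: crate R2, crate R3 | cell block B: crate K2, crate K3, crate K4, crate M2, crate M3, crate R4, crate R6]
15. Guard goes to cell block B with crate R2 and crate R3.  [cell block A: — | cell block B: crate K2, crate K3, crate K4, crate M2, crate M3, crate R2, crate R3, crate R4, crate R6]

15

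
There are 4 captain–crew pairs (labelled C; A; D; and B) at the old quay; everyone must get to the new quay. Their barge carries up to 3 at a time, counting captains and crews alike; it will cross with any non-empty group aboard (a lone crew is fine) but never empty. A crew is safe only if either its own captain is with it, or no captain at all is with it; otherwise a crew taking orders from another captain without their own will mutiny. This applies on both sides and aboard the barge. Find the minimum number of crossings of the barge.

Counting alone: each trip to the new quay takes at most 3 across and each return brings at least 1 back, so after t trips out (and t−1 returns) at most 3t − (t−1) of the 8 are across; that first reaches 8 at t = 4, so at least 7 crossings are needed.
The safety rule pushes this higher. Following every safe sequence of crossings, the most of the 8 that can be at the new quay as the barge arrives there on crossing 7 is 7 — never all 8.
So no plan with fewer than 9 crossings exists, and this one achieves 9:
1. captain C and crew C cross → the new quay.
2. captain C crosses ← the old quay.
3. captain A, captain C, and crew A cross → the new quay.
4. captain C and crew C cross ← the old quay.
5. captain B, captain C, and captain D cross → the new quay.
6. crew A crosses ← the old quay.
7. crew A and crew C cross → the new quay.
8. crew C crosses ← the old quay.
9. crew B, crew C, and crew D cross → the new quay.

9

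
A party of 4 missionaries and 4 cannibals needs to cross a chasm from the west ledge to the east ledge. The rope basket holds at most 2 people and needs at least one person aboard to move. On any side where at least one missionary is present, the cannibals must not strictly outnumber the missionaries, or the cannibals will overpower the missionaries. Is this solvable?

Following every safe sequence of crossings from the start, the most of the 8 that can be at the east ledge as the rope basket arrives there on crossings 1, 3, 5 is 2, 3, 4 respectively; the best ever achieved is 4 of 8.
From crossing 7 on, no configuration arises that was not already reachable earlier: only 11 distinct safe configurations (who is on which side, and where the rope basket is) can ever be reached, none of them has everyone across, and every continuation just revisits them. They are: 0 missionaries + 0 cannibals across (rope basket back at the start); 0 missionaries + 1 cannibal across (rope basket there); 0 missionaries + 1 cannibal across (rope basket back at the start); 0 missionaries + 2 cannibals across (rope basket there); 0 missionaries + 2 cannibals across (rope basket back at the start); 0 missionaries + 3 cannibals across (rope basket there); 0 missionaries + 3 cannibals across (rope basket back at the start); 0 missionaries + 4 cannibals across (rope basket there); 1 missionary + 1 cannibal across (rope basket there); 1 missionary + 1 cannibal across (rope basket back at the start); 2 missionaries + 2 cannibals across (rope basket there). So no valid plan exists.

No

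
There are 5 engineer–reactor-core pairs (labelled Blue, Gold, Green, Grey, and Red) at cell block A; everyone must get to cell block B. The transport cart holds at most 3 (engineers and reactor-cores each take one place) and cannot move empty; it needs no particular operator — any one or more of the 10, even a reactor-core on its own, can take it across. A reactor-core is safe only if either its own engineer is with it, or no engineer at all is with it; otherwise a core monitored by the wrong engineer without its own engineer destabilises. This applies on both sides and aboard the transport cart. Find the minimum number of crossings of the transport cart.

11

Counting alone: each trip to cell block B takes at most 3 across and each return brings at least 1 back, so after t trips out (and t−1 returns) at most 3t − (t−1) of the 10 are across; that first reaches 10 at t = 5, so at least 9 crossings are needed.
The safety rule pushes this higher. Following every safe sequence of crossings, the most of the 10 that can be at cell block B as the transport cart arrives there on crossing 9 is 9 — never all 10.
So no plan with fewer than 11 crossings exists, and this one achieves 11:
1. engineer Blue and reactor-core Blue cross → cell block B.
2. engineer Blue crosses ← cell block A.
3. reactor-core Gold, reactor-core Green, and reactor-core Grey cross → cell block B.
4. reactor-core Blue crosses ← cell block A.
5. engineer Gold, engineer Green, and engineer Grey cross → cell block B.
6. engineer Gold and reactor-core Gold cross ← cell block A.
7. engineer Blue, engineer Gold, and engineer Red cross → cell block B.
8. reactor-core Green crosses ← cell block A.
9. reactor-core Blue and reactor-core Gold cross → cell block B.
10. reactor-core Blue crosses ← cell block A.
11. reactor-core Blue, reactor-core Green, and reactor-core Red cross → cell block B.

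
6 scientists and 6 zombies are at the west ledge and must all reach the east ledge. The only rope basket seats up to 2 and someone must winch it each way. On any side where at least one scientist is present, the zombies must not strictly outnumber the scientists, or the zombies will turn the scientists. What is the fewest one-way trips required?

impossible

Following every safe sequence of crossings from the start, the most of the 12 that can be at the east ledge as the rope basket arrives there on crossings 1, 3, 5, 7, 9 is 2, 3, 4, 5, 6 respectively; the best ever achieved is 6 of 12.
From crossing 11 on, no configuration arises that was not already reachable earlier: only 15 distinct safe configurations (who is on which side, and where the rope basket is) can ever be reached, none of them has everyone across, and every continuation just revisits them. They are: 0 scientists + 0 zombies across (rope basket back at the start); 0 scientists + 1 zombie across (rope basket there); 0 scientists + 1 zombie across (rope basket back at the start); 0 scientists + 2 zombies across (rope basket there); 0 scientists + 2 zombies across (rope basket back at the start); 0 scientists + 3 zombies across (rope basket there); 0 scientists + 3 zombies across (rope basket back at the start); 0 scientists + 4 zombies across (rope basket there); 0 scientists + 4 zombies across (rope basket back at the start); 0 scientists + 5 zombies across (rope basket there); 0 scientists + 5 zombies across (rope basket back at the start); 0 scientists + 6 zombies across (rope basket there); 1 scientist + 1 zombie across (rope basket there); 1 scientist + 1 zombie across (rope basket back at the start); 2 scientists + 2 zombies across (rope basket there). So no valid plan exists.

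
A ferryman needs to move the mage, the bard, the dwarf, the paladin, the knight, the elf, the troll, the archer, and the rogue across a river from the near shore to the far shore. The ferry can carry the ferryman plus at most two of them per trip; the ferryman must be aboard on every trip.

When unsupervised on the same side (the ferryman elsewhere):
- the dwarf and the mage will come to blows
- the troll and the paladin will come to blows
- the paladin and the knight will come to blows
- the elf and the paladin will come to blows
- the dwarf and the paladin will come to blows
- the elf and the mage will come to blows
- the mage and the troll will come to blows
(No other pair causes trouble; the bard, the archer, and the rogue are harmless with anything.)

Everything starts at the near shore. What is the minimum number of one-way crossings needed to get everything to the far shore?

11

Counting alone: the ferryman can take at most 2 across per trip to the far shore, so moving all 9 needs at least 5 loaded trips out, with a return between consecutive ones — at least 9 crossings.
The safety rule pushes this higher. Following every safe sequence of crossings, the most of the 9 that can be at the far shore as the ferry arrives there on crossing 9 is 8 — never all 9.
So no plan with fewer than 11 crossings exists, and this one achieves 11:
1. Ferryman goes to the far shore with the mage and the paladin.  [the near shore: the archer, the bard, the dwarf, the elf, the knight, the rogue, the troll | the far shore: the mage, the paladin]
2. Ferryman goes back to the near shore alone.  [the near shore: the archer, the bard, the dwarf, the elf, the knight, the rogue, the troll | the far shore: the mage, the paladin]
3. Ferryman goes to the far shore with the bard.  [the near shore: the archer, the dwarf, the elf, the knight, the rogue, the troll | the far shore: the bard, the mage, the paladin]
4. Ferryman goes back to the near shore alone.  [the near shore: the archer, the dwarf, the elf, the knight, the rogue, the troll | the far shore: the bard, the mage, the paladin]
5. Ferryman goes to the far shore with the dwarf and the knight.  [the near shore: the archer, the elf, the rogue, the troll | the far shore: the bard, the dwarf, the knight, the mage, the paladin]
6. Ferryman goes back to the near shore with the mage and the paladin.  [the near shore: the archer, the elf, the mage, the paladin, the rogue, the troll | the far shore: the bard, the dwarf, the knight]
7. Ferryman goes to the far shore with the elf and the troll.  [the near shore: the archer, the mage, the paladin, the rogue | the far shore: the bard, the dwarf, the elf, the knight, the troll]
8. Ferryman goes back to the near shore alone.  [the near shore: the archer, the mage, the paladin, the rogue | the far shore: the bard, the dwarf, the elf, the knight, the troll]
9. Ferryman goes to the far shore with the archer and the rogue.  [the near shore: the mage, the paladin | the far shore: the archer, the bard, the dwarf, the elf, the knight, the rogue, the troll]
10. Ferryman goes back to the near shore alone.  [the near shore: the mage, the paladin | the far shore: the archer, the bard, the dwarf, the elf, the knight, the rogue, the troll]
11. Ferryman goes to the far shore with the mage and the paladin.  [the near shore: — | the far shore: the archer, the bard, the dwarf, the elf, the knight, the mage, the paladin, the rogue, the troll]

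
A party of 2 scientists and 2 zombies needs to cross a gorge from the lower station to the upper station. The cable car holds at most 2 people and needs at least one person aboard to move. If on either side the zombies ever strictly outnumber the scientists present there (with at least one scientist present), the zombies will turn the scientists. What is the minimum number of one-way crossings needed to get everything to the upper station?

5

Counting alone: each trip to the upper station takes at most 2 across and each return brings at least 1 back, so after t trips out (and t−1 returns) at most 2t − (t−1) of the 4 are across; that first reaches 4 at t = 3, so at least 5 crossings are needed.
The plan below uses exactly 5 crossings, so it is optimal:
1. 2 zombies → the upper station.  (the lower station: 2S 0Z; the upper station: 0S 2Z)
2. 1 zombie ← the lower station.  (the lower station: 2S 1Z; the upper station: 0S 1Z)
3. 2 scientists → the upper station.  (the lower station: 0S 1Z; the upper station: 2S 1Z)
4. 1 zombie ← the lower station.  (the lower station: 0S 2Z; the upper station: 2S 0Z)
5. 2 zombies → the upper station.  (the lower station: 0S 0Z; the upper station: 2S 2Z)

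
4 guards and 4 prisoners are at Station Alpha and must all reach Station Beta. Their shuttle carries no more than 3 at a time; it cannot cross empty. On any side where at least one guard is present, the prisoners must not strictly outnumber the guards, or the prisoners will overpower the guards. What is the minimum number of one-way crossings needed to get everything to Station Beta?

Counting alone: each trip to Station Beta takes at most 3 across and each return brings at least 1 back, so after t trips out (and t−1 returns) at most 3t − (t−1) of the 8 are across; that first reaches 8 at t = 4, so at least 7 crossings are needed.
The safety rule pushes this higher. Following every safe sequence of crossings, the most of the 8 that can be at Station Beta as the shuttle arrives there on crossing 7 is 7 — never all 8.
So no plan with fewer than 9 crossings exists, and this one achieves 9:
1. 2 prisoners → Station Beta.  (Station Alpha: 4G 2P; Station Beta: 0G 2P)
2. 1 prisoner ← Station Alpha.  (Station Alpha: 4G 3P; Station Beta: 0G 1P)
3. 3 prisoners → Station Beta.  (Station Alpha: 4G 0P; Station Beta: 0G 4P)
4. 1 prisoner ← Station Alpha.  (Station Alpha: 4G 1P; Station Beta: 0G 3P)
5. 3 guards → Station Beta.  (Station Alpha: 1G 1P; Station Beta: 3G 3P)
6. 1 guard and 1 prisoner ← Station Alpha.  (Station Alpha: 2G 2P; Station Beta: 2G 2P)
7. 2 guards → Station Beta.  (Station Alpha: 0G 2P; Station Beta: 4G 2P)
8. 1 prisoner ← Station Alpha.  (Station Alpha: 0G 3P; Station Beta: 4G 1P)
9. 3 prisoners → Station Beta.  (Station Alpha: 0G 0P; Station Beta: 4G 4P)

9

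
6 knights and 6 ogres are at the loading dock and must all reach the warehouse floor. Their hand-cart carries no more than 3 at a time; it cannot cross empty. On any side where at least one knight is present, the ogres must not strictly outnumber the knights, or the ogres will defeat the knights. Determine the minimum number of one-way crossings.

Following every safe sequence of crossings from the start, the most of the 12 that can be at the warehouse floor as the hand-cart arrives there on crossings 1, 3, 5 is 3, 5, 6 respectively; the best ever achieved is 6 of 12.
From crossing 7 on, no configuration arises that was not already reachable earlier: only 17 distinct safe configurations (who is on which side, and where the hand-cart is) can ever be reached, none of them has everyone across, and every continuation just revisits them. They are: 0 knights + 0 ogres across (hand-cart back at the start); 0 knights + 1 ogre across (hand-cart there); 0 knights + 1 ogre across (hand-cart back at the start); 0 knights + 2 ogres across (hand-cart there); 0 knights + 2 ogres across (hand-cart back at the start); 0 knights + 3 ogres across (hand-cart there); 0 knights + 3 ogres across (hand-cart back at the start); 0 knights + 4 ogres across (hand-cart there); 0 knights + 4 ogres across (hand-cart back at the start); 0 knights + 5 ogres across (hand-cart there); 0 knights + 5 ogres across (hand-cart back at the start); 0 knights + 6 ogres across (hand-cart there); 1 knight + 1 ogre across (hand-cart there); 1 knight + 1 ogre across (hand-cart back at the start); 2 knights + 2 ogres across (hand-cart there); 2 knights + 2 ogres across (hand-cart back at the start); 3 knights + 3 ogres across (hand-cart there). So no valid plan exists.

impossible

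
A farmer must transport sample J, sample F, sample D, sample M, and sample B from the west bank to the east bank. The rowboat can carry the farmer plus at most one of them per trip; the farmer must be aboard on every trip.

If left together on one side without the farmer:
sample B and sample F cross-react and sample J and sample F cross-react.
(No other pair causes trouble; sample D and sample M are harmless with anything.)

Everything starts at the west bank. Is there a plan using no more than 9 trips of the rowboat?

Counting alone: the farmer can take at most 1 across per trip to the east bank, so moving all 5 needs at least 5 loaded trips out, with a return between consecutive ones — at least 9 crossings.
The safety rule pushes this higher. Following every safe sequence of crossings, the most of the 5 that can be at the east bank as the rowboat arrives there on crossing 9 is 4 — never all 5.
So the move cannot be finished within 9 crossings. (The shortest complete plan takes 11:)
1. Farmer goes to the east bank with sample F.
2. Farmer goes back to the west bank alone.
3. Farmer goes to the east bank with sample J.
4. Farmer goes back to the west bank with sample F.
5. Farmer goes to the east bank with sample B.
6. Farmer goes back to the west bank alone.
7. Farmer goes to the east bank with sample D.
8. Farmer goes back to the west bank alone.
9. Farmer goes to the east bank with sample M.
10. Farmer goes back to the west bank alone.
11. Farmer goes to the east bank with sample F.

No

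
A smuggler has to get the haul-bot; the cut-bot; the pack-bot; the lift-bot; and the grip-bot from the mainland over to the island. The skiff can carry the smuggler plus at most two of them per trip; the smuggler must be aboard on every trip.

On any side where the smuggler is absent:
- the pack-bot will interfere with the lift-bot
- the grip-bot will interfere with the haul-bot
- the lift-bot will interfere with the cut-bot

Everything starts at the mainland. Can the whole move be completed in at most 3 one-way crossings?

Counting alone: the smuggler can take at most 2 across per trip to the island, so moving all 5 needs at least 3 loaded trips out, with a return between consecutive ones — at least 5 crossings.
Since 3 < 5, 3 crossings cannot be enough. (The shortest complete plan in fact takes 5:)
1. Smuggler goes to the island with the haul-bot and the lift-bot.  [the mainland: the cut-bot, the grip-bot, the pack-bot | the island: the haul-bot, the lift-bot]
2. Smuggler goes back to the mainland alone.  [the mainland: the cut-bot, the grip-bot, the pack-bot | the island: the haul-bot, the lift-bot]
3. Smuggler goes to the island with the cut-bot and the pack-bot.  [the mainland: the grip-bot | the island: the cut-bot, the haul-bot, the lift-bot, the pack-bot]
4. Smuggler goes back to the mainland with the lift-bot.  [the mainland: the grip-bot, the lift-bot | the island: the cut-bot, the haul-bot, the pack-bot]
5. Smuggler goes to the island with the grip-bot and the lift-bot.  [the mainland: — | the island: the cut-bot, the grip-bot, the haul-bot, the lift-bot, the pack-bot]

No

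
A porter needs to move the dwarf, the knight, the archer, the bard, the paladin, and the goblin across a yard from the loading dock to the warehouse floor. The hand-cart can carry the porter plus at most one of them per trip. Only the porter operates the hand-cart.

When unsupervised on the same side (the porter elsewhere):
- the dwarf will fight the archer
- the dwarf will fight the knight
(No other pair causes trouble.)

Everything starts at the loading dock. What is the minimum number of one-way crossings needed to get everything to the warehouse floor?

Counting alone: the porter can take at most 1 across per trip to the warehouse floor, so moving all 6 needs at least 6 loaded trips out, with a return between consecutive ones — at least 11 crossings.
The safety rule pushes this higher. Following every safe sequence of crossings, the most of the 6 that can be at the warehouse floor as the hand-cart arrives there on crossing 11 is 5 — never all 6.
So no plan with fewer than 13 crossings exists, and this one achieves 13:
1. Porter goes to the warehouse floor with the dwarf.  [the loading dock: the archer, the bard, the goblin, the knight, the paladin | the warehouse floor: the dwarf]
2. Porter goes back to the loading dock alone.  [the loading dock: the archer, the bard, the goblin, the knight, the paladin | the warehouse floor: the dwarf]
3. Porter goes to the warehouse floor with the knight.  [the loading dock: the archer, the bard, the goblin, the paladin | the warehouse floor: the dwarf, the knight]
4. Porter goes back to the loading dock with the dwarf.  [the loading dock: the archer, the bard, the dwarf, the goblin, the paladin | the warehouse floor: the knight]
5. Porter goes to the warehouse floor with the archer.  [the loading dock: the bard, the dwarf, the goblin, the paladin | the warehouse floor: the archer, the knight]
6. Porter goes back to the loading dock alone.  [the loading dock: the bard, the dwarf, the goblin, the paladin | the warehouse floor: the archer, the knight]
7. Porter goes to the warehouse floor with the bard.  [the loading dock: the dwarf, the goblin, the paladin | the warehouse floor: the archer, the bard, the knight]
8. Porter goes back to the loading dock alone.  [the loading dock: the dwarf, the goblin, the paladin | the warehouse floor: the archer, the bard, the knight]
9. Porter goes to the warehouse floor with the paladin.  [the loading dock: the dwarf, the goblin | the warehouse floor: the archer, the bard, the knight, the paladin]
10. Porter goes back to the loading dock alone.  [the loading dock: the dwarf, the goblin | the warehouse floor: the archer, the bard, the knight, the paladin]
11. Porter goes to the warehouse floor with the goblin.  [the loading dock: the dwarf | the warehouse floor: the archer, the bard, the goblin, the knight, the paladin]
12. Porter goes back to the loading dock alone.  [the loading dock: the dwarf | the warehouse floor: the archer, the bard, the goblin, the knight, the paladin]
13. Porter goes to the warehouse floor with the dwarf.  [the loading dock: — | the warehouse floor: the archer, the bard, the dwarf, the goblin, the knight, the paladin]

13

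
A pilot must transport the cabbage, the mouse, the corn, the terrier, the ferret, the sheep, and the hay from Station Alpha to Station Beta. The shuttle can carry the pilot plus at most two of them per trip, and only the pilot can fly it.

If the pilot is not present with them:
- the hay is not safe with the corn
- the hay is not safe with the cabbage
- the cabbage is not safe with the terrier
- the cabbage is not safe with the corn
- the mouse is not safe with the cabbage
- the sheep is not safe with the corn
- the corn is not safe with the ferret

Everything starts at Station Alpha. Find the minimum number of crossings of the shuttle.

Counting alone: the pilot can take at most 2 across per trip to Station Beta, so moving all 7 needs at least 4 loaded trips out, with a return between consecutive ones — at least 7 crossings.
The safety rule pushes this higher. Following every safe sequence of crossings, the most of the 7 that can be at Station Beta as the shuttle arrives there on crossings 7, 9 is 5, 6 respectively — never all 7.
So no plan with fewer than 11 crossings exists, and this one achieves 11:
1. Pilot goes to Station Beta with the cabbage and the corn.  [Station Alpha: the ferret, the hay, the mouse, the sheep, the terrier | Station Beta: the cabbage, the corn]
2. Pilot goes back to Station Alpha with the cabbage.  [Station Alpha: the cabbage, the ferret, the hay, the mouse, the sheep, the terrier | Station Beta: the corn]
3. Pilot goes to Station Beta with the cabbage and the mouse.  [Station Alpha: the ferret, the hay, the sheep, the terrier | Station Beta: the cabbage, the corn, the mouse]
4. Pilot goes back to Station Alpha with the cabbage.  [Station Alpha: the cabbage, the ferret, the hay, the sheep, the terrier | Station Beta: the corn, the mouse]
5. Pilot goes to Station Beta with the cabbage and the terrier.  [Station Alpha: the ferret, the hay, the sheep | Station Beta: the cabbage, the corn, the mouse, the terrier]
6. Pilot goes back to Station Alpha with the cabbage.  [Station Alpha: the cabbage, the ferret, the hay, the sheep | Station Beta: the corn, the mouse, the terrier]
7. Pilot goes to Station Beta with the ferret and the hay.  [Station Alpha: the cabbage, the sheep | Station Beta: the corn, the ferret, the hay, the mouse, the terrier]
8. Pilot goes back to Station Alpha with the corn.  [Station Alpha: the cabbage, the corn, the sheep | Station Beta: the ferret, the hay, the mouse, the terrier]
9. Pilot goes to Station Beta with the cabbage and the sheep.  [Station Alpha: the corn | Station Beta: the cabbage, the ferret, the hay, the mouse, the sheep, the terrier]
10. Pilot goes back to Station Alpha with the cabbage.  [Station Alpha: the cabbage, the corn | Station Beta: the ferret, the hay, the mouse, the sheep, the terrier]
11. Pilot goes to Station Beta with the cabbage and the corn.  [Station Alpha: — | Station Beta: the cabbage, the corn, the ferret, the hay, the mouse, the sheep, the terrier]

11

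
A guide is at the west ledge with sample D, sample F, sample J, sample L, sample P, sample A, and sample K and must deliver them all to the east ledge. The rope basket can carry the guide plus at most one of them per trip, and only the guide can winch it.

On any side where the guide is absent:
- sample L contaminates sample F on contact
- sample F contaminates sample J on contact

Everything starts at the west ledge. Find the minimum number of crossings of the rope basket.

Counting alone: the guide can take at most 1 across per trip to the east ledge, so moving all 7 needs at least 7 loaded trips out, with a return between consecutive ones — at least 13 crossings.
The safety rule pushes this higher. Following every safe sequence of crossings, the most of the 7 that can be at the east ledge as the rope basket arrives there on crossing 13 is 6 — never all 7.
So no plan with fewer than 15 crossings exists, and this one achieves 15:
1. Guide goes to the east ledge with sample F.  [the west ledge: sample A, sample D, sample J, sample K, sample L, sample P | the east ledge: sample F]
2. Guide goes back to the west ledge alone.  [the west ledge: sample A, sample D, sample J, sample K, sample L, sample P | the east ledge: sample F]
3. Guide goes to the east ledge with sample D.  [the west ledge: sample A, sample J, sample K, sample L, sample P | the east ledge: sample D, sample F]
4. Guide goes back to the west ledge alone.  [the west ledge: sample A, sample J, sample K, sample L, sample P | the east ledge: sample D, sample F]
5. Guide goes to the east ledge with sample J.  [the west ledge: sample A, sample K, sample L, sample P | the east ledge: sample D, sample F, sample J]
6. Guide goes back to the west ledge with sample F.  [the west ledge: sample A, sample F, sample K, sample L, sample P | the east ledge: sample D, sample J]
7. Guide goes to the east ledge with sample L.  [the west ledge: sample A, sample F, sample K, sample P | the east ledge: sample D, sample J, sample L]
8. Guide goes back to the west ledge alone.  [the west ledge: sample A, sample F, sample K, sample P | the east ledge: sample D, sample J, sample L]
9. Guide goes to the east ledge with sample P.  [the west ledge: sample A, sample F, sample K | the east ledge: sample D, sample J, sample L, sample P]
10. Guide goes back to the west ledge alone.  [the west ledge: sample A, sample F, sample K | the east ledge: sample D, sample J, sample L, sample P]
11. Guide goes to the east ledge with sample A.  [the west ledge: sample F, sample K | the east ledge: sample A, sample D, sample J, sample L, sample P]
12. Guide goes back to the west ledge alone.  [the west ledge: sample F, sample K | the east ledge: sample A, sample D, sample J, sample L, sample P]
13. Guide goes to the east ledge with sample K.  [the west ledge: sample F | the east ledge: sample A, sample D, sample J, sample K, sample L, sample P]
14. Guide goes back to the west ledge alone.  [the west ledge: sample F | the east ledge: sample A, sample D, sample J, sample K, sample L, sample P]
15. Guide goes to the east ledge with sample F.  [the west ledge: — | the east ledge: sample A, sample D, sample F, sample J, sample K, sample L, sample P]

15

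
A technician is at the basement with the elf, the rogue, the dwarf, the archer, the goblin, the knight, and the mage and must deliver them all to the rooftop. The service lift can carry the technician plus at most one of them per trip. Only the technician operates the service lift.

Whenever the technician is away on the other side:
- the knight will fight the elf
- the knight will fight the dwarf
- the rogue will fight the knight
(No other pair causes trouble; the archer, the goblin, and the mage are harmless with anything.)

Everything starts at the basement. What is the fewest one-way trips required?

impossible

Following every safe sequence of crossings from the start, the most of the 7 that can be at the rooftop as the service lift arrives there on crossings 1, 3, 5, 7, 9 is 1, 2, 3, 4, 5 respectively; the best ever achieved is 5 of 7.
From crossing 11 on, no configuration arises that was not already reachable earlier: only 72 distinct safe configurations (who is on which side, and where the service lift is) can ever be reached, none of them has everyone across, and every continuation just revisits them. So no valid plan exists.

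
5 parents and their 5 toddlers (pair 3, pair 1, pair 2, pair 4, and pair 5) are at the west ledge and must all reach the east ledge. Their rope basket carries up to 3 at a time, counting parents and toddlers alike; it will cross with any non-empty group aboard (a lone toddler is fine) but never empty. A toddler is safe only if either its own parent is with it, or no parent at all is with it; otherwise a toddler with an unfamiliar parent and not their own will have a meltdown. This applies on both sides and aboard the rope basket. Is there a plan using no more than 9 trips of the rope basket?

Counting alone: each trip to the east ledge takes at most 3 across and each return brings at least 1 back, so after t trips out (and t−1 returns) at most 3t − (t−1) of the 10 are across; that first reaches 10 at t = 5, so at least 9 crossings are needed.
The safety rule pushes this higher. Following every safe sequence of crossings, the most of the 10 that can be at the east ledge as the rope basket arrives there on crossing 9 is 9 — never all 10.
So the move cannot be finished within 9 crossings. (The shortest complete plan takes 11:)
1. parent 3 and toddler 3 cross → the east ledge.
2. parent 3 crosses ← the west ledge.
3. toddler 1, toddler 2, and toddler 4 cross → the east ledge.
4. toddler 3 crosses ← the west ledge.
5. parent 1, parent 2, and parent 4 cross → the east ledge.
6. parent 1 and toddler 1 cross ← the west ledge.
7. parent 1, parent 3, and parent 5 cross → the east ledge.
8. toddler 2 crosses ← the west ledge.
9. toddler 1 and toddler 3 cross → the east ledge.
10. toddler 3 crosses ← the west ledge.
11. toddler 2, toddler 3, and toddler 5 cross → the east ledge.

No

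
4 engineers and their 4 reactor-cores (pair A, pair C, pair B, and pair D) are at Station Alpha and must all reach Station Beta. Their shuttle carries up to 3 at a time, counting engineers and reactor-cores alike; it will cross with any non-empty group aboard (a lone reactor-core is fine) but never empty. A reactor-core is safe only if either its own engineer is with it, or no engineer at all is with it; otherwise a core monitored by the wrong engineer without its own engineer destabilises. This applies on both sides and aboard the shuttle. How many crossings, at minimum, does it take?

Counting alone: each trip to Station Beta takes at most 3 across and each return brings at least 1 back, so after t trips out (and t−1 returns) at most 3t − (t−1) of the 8 are across; that first reaches 8 at t = 4, so at least 7 crossings are needed.
The safety rule pushes this higher. Following every safe sequence of crossings, the most of the 8 that can be at Station Beta as the shuttle arrives there on crossing 7 is 7 — never all 8.
So no plan with fewer than 9 crossings exists, and this one achieves 9:
1. engineer A and reactor-core A cross → Station Beta.
2. engineer A crosses ← Station Alpha.
3. engineer A, engineer C, and reactor-core C cross → Station Beta.
4. engineer A and reactor-core A cross ← Station Alpha.
5. engineer A, engineer B, and engineer D cross → Station Beta.
6. reactor-core C crosses ← Station Alpha.
7. reactor-core A and reactor-core C cross → Station Beta.
8. reactor-core A crosses ← Station Alpha.
9. reactor-core A, reactor-core B, and reactor-core D cross → Station Beta.

9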